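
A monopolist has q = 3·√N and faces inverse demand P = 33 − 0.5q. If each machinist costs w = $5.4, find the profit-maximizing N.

Marginal revenue from the inverse demand is MR = 33 − q.
The marginal product is MP_N = 1.5·N^(-1/2).
A monopolist hires until marginal revenue product equals the wage: MR·MP_N = w.
At N, q = 3·√N. Substituting and solving: (33 − 3·√N)·1.5·N^(-1/2) = 5.4 gives N = 25.

N* = 25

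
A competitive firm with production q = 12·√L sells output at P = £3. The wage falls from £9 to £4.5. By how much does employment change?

From P·MP_L = w with MP_L = 6·L^(-1/2), the labor demand is L(w) = (18/w)^(2).
At w = 9: L = 4. At w = 4.5: L = 16.
ΔL = 16 − 4 = 12.

ΔL = 12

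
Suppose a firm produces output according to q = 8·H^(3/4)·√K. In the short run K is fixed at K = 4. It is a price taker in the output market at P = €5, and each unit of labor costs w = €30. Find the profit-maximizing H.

H* = 16

With K = 4, MP_H = (3/4)·8·H^(-1/4)·4^(1/2) = 12·H^(-1/4).
Profit maximization for a price taker requires P·MP_H = w: 5·12·H^(-1/4) = 30.
So H^(-1/4) = 0.5, which gives H = 16.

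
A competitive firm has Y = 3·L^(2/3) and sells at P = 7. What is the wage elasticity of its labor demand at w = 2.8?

MP_L = (2/3)·3·L^(-1/3), so P·MP_L = w gives 14·L^(-1/3) = w.
Solving, L(w) = (14/w)^(3). This is a constant-elasticity form: L ∝ w^(−3), so ε = −3.

ε = -3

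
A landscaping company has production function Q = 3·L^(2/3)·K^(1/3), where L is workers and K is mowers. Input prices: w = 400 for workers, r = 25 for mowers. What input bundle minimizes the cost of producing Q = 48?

L* = 8, K* = 64

Cost minimization requires the marginal rate of technical substitution to equal the input-price ratio: MP_L/MP_K = w/r.
Here MP_L/MP_K = (2/3)·(K/L)/(1/3) = 2·(K/L). Setting this equal to 400/25 = 16 gives K = 8L.
Substituting into Q = 48: 3·L^(2/3)·(8L)^(1/3) = 48.
Solving, L = 8 and K = 64.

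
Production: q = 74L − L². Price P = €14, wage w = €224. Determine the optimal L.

L* = 29

The marginal product of L is MP_L = 74 − 2L.
A price-taking firm hires until the value of the marginal product equals the wage: P·MP_L = w, so 14·(74 − 2L) = 224.
Then 74 − 2L = 16, giving L = 29.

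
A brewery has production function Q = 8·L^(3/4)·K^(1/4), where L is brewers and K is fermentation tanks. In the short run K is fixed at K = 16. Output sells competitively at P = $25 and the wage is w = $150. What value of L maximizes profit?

L* = 16

With K = 16, MP_L = (3/4)·8·L^(-1/4)·16^(1/4) = 12·L^(-1/4).
Profit maximization for a price taker requires P·MP_L = w: 25·12·L^(-1/4) = 150.
So L^(-1/4) = 0.5, which gives L = 16.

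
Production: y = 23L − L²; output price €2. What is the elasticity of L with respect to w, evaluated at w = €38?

ε = -4.75

From P·MP_L = w with MP_L = 23 − 2L, labor demand is L(w) = (23 − w/2)/2.
dL/dw = −1/(4) = -0.25.
At w = 38, L = 2, so ε = (dL/dw)·(w/L) = (-0.25)·(38/2) = -4.75.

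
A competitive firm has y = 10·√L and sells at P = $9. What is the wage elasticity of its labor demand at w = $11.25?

MP_L = (1/2)·10·L^(-1/2), so P·MP_L = w gives 45·L^(-1/2) = w.
Solving, L(w) = (45/w)^(2). This is a constant-elasticity form: L ∝ w^(−2), so ε = −2.

ε = -2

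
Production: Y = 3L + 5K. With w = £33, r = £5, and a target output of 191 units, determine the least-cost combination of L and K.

L* = 0, K* = 38.2

The inputs are perfect substitutes, so the firm uses whichever has the lower cost per unit of output.
Cost per unit of output via L is w/3 = 11; via K it is r/5 = 1. K is cheaper.
Producing Y = 191 with K alone: L = 0, K = 38.2.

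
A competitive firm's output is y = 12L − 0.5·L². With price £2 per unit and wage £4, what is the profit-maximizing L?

The marginal product of L is MP_L = 12 − L.
A price-taking firm hires until the value of the marginal product equals the wage: P·MP_L = w, so 2·(12 − L) = 4.
Then 12 − L = 2, giving L = 10.

L* = 10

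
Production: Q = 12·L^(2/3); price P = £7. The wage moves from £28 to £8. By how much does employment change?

ΔL = 335

From P·MP_L = w with MP_L = 8·L^(-1/3), the labor demand is L(w) = (56/w)^(3).
At w = 28: L = 8. At w = 8: L = 343.
ΔL = 343 − 8 = 335.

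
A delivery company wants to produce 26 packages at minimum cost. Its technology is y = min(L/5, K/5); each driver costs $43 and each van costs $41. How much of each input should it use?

L* = 130, K* = 130

With a fixed-proportions technology, the cost-minimizing bundle uses no slack in either input: L/5 = K/5 = y.
So L = 5·26 = 130 and K = 5·26 = 130.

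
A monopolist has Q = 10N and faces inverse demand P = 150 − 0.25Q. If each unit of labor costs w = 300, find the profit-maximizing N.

N* = 24

Marginal revenue from the inverse demand is MR = 150 − 0.5Q.
The marginal product is MP_N = 10.
A monopolist hires until marginal revenue product equals the wage: MR·MP_N = w.
(150 − 5N)·10 = 300, so N = 24.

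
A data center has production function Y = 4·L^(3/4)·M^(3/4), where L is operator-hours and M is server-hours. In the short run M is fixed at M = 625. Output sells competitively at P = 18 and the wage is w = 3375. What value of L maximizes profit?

With M = 625, MP_L = (3/4)·4·L^(-1/4)·625^(3/4) = 375·L^(-1/4).
Profit maximization for a price taker requires P·MP_L = w: 18·375·L^(-1/4) = 3375.
So L^(-1/4) = 0.5, which gives L = 16.

L* = 16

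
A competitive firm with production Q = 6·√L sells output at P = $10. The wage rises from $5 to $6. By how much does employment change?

From P·MP_L = w with MP_L = 3·L^(-1/2), the labor demand is L(w) = (30/w)^(2).
At w = 5: L = 36. At w = 6: L = 25.
ΔL = 25 − 36 = -11.

ΔL = -11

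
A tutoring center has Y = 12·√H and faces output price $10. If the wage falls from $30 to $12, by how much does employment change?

From P·MP_H = w with MP_H = 6·H^(-1/2), the labor demand is H(w) = (60/w)^(2).
At w = 30: H = 4. At w = 12: H = 25.
ΔH = 25 − 4 = 21.

ΔH = 21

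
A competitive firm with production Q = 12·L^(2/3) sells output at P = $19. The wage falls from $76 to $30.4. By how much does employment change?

ΔL = 117

From P·MP_L = w with MP_L = 8·L^(-1/3), the labor demand is L(w) = (152/w)^(3).
At w = 76: L = 8. At w = 30.4: L = 125.
ΔL = 125 − 8 = 117.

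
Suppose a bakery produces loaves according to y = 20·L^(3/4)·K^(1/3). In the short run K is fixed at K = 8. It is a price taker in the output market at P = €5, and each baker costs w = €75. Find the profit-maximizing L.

With K = 8, MP_L = (3/4)·20·L^(-1/4)·8^(1/3) = 30·L^(-1/4).
Profit maximization for a price taker requires P·MP_L = w: 5·30·L^(-1/4) = 75.
So L^(-1/4) = 0.5, which gives L = 16.

L* = 16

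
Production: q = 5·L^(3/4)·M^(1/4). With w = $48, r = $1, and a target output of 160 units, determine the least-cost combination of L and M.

L* = 16, M* = 256

Cost minimization requires the marginal rate of technical substitution to equal the input-price ratio: MP_L/MP_M = w/r.
Here MP_L/MP_M = (3/4)·(M/L)/(1/4) = 3·(M/L). Setting this equal to 48/1 = 48 gives M = 16L.
Substituting into q = 160: 5·L^(3/4)·(16L)^(1/4) = 160.
Solving, L = 16 and M = 256.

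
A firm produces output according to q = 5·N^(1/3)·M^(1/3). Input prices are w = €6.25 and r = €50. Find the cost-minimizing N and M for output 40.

N* = 64, M* = 8

Cost minimization requires the marginal rate of technical substitution to equal the input-price ratio: MP_N/MP_M = w/r.
Here MP_N/MP_M = (1/3)·(M/N)/(1/3) = (M/N). Setting this equal to 6.25/50 = 0.125 gives M = 0.125N.
Substituting into q = 40: 5·N^(1/3)·(0.125N)^(1/3) = 40.
Solving, N = 64 and M = 8.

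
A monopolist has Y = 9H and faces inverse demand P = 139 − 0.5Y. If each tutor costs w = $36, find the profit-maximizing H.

H* = 15

Marginal revenue from the inverse demand is MR = 139 − Y.
The marginal product is MP_H = 9.
A monopolist hires until marginal revenue product equals the wage: MR·MP_H = w.
(139 − 9H)·9 = 36, so H = 15.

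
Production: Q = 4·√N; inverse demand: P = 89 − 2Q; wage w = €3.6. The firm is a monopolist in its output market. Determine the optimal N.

Marginal revenue from the inverse demand is MR = 89 − 4Q.
The marginal product is MP_N = 2·N^(-1/2).
A monopolist hires until marginal revenue product equals the wage: MR·MP_N = w.
At N, Q = 4·√N. Substituting and solving: (89 − 16·√N)·2·N^(-1/2) = 3.6 gives N = 25.

N* = 25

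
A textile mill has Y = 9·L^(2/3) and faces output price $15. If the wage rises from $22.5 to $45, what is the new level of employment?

L* = 8

From P·MP_L = w with MP_L = 6·L^(-1/3), the labor demand is L(w) = (90/w)^(3).
At w = 22.5: L = 64. At w = 45: L = 8.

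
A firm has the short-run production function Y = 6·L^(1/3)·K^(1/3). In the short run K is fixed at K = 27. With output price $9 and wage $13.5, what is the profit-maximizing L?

L* = 8

With K = 27, MP_L = (1/3)·6·L^(-2/3)·27^(1/3) = 6·L^(-2/3).
Profit maximization for a price taker requires P·MP_L = w: 9·6·L^(-2/3) = 13.5.
So L^(-2/3) = 0.25, which gives L = 8.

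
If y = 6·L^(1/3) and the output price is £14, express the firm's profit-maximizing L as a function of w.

MP_L = (1/3)·6·L^(-2/3) = 2·L^(-2/3).
Setting P·MP_L = w: 28·L^(-2/3) = w.
Solving for L: L^(-2/3) = w/28, so L = (28/w)^(3/2).

L(w) = (28/w)^(3/2)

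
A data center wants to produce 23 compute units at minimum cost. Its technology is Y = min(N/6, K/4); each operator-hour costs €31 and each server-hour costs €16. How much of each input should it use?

N* = 138, K* = 92

With a fixed-proportions technology, the cost-minimizing bundle uses no slack in either input: N/6 = K/4 = Y.
So N = 6·23 = 138 and K = 4·23 = 92.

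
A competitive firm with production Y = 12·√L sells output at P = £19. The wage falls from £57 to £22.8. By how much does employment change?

ΔL = 21

From P·MP_L = w with MP_L = 6·L^(-1/2), the labor demand is L(w) = (114/w)^(2).
At w = 57: L = 4. At w = 22.8: L = 25.
ΔL = 25 − 4 = 21.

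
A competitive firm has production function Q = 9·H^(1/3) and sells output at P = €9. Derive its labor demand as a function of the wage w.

MP_H = (1/3)·9·H^(-2/3) = 3·H^(-2/3).
Setting P·MP_H = w: 27·H^(-2/3) = w.
Solving for H: H^(-2/3) = w/27, so H = (27/w)^(3/2).

H(w) = (27/w)^(3/2)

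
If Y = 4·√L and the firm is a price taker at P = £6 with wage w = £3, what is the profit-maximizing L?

MP_L = (1/2)·4·L^(-1/2) = 2·L^(-1/2).
Profit maximization for a price taker requires P·MP_L = w: 6·2·L^(-1/2) = 3.
So L^(-1/2) = 0.25, which gives L = 16.

L* = 16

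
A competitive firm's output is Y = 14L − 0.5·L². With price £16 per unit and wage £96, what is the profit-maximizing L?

L* = 8

The marginal product of L is MP_L = 14 − L.
A price-taking firm hires until the value of the marginal product equals the wage: P·MP_L = w, so 16·(14 − L) = 96.
Then 14 − L = 6, giving L = 8.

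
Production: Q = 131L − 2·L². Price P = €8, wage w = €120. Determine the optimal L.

L* = 29

The marginal product of L is MP_L = 131 − 4L.
A price-taking firm hires until the value of the marginal product equals the wage: P·MP_L = w, so 8·(131 − 4L) = 120.
Then 131 − 4L = 15, giving L = 29.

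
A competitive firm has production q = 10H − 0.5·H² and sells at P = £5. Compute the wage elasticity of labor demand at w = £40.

ε = -4

From P·MP_H = w with MP_H = 10 − H, labor demand is H(w) = 10 − w/5.
dH/dw = −1/(5) = -0.2.
At w = 40, H = 2, so ε = (dH/dw)·(w/H) = (-0.2)·(40/2) = -4.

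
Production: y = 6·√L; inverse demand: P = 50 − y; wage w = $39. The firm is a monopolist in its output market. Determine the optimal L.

L* = 4

Marginal revenue from the inverse demand is MR = 50 − 2y.
The marginal product is MP_L = 3·L^(-1/2).
A monopolist hires until marginal revenue product equals the wage: MR·MP_L = w.
At L, y = 6·√L. Substituting and solving: (50 − 12·√L)·3·L^(-1/2) = 39 gives L = 4.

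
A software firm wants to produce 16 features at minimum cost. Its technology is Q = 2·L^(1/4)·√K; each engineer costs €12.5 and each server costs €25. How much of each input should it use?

Cost minimization requires the marginal rate of technical substitution to equal the input-price ratio: MP_L/MP_K = w/r.
Here MP_L/MP_K = (1/4)·(K/L)/(1/2) = 0.5·(K/L). Setting this equal to 12.5/25 = 0.5 gives K = L.
Substituting into Q = 16: 2·L^(1/4)·(L)^(1/2) = 16.
Solving, L = 16 and K = 16.

L* = 16, K* = 16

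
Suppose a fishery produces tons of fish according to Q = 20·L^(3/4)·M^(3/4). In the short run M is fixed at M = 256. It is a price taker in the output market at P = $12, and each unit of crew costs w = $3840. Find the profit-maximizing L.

L* = 81

With M = 256, MP_L = (3/4)·20·L^(-1/4)·256^(3/4) = 960·L^(-1/4).
Profit maximization for a price taker requires P·MP_L = w: 12·960·L^(-1/4) = 3840.
So L^(-1/4) = 1/3, which gives L = 81.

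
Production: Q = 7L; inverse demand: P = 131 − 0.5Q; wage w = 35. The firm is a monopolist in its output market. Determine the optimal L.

Marginal revenue from the inverse demand is MR = 131 − Q.
The marginal product is MP_L = 7.
A monopolist hires until marginal revenue product equals the wage: MR·MP_L = w.
(131 − 7L)·7 = 35, so L = 18.

L* = 18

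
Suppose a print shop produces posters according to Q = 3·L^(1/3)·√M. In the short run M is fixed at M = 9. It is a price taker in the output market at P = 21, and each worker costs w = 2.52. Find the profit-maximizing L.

L* = 125

With M = 9, MP_L = (1/3)·3·L^(-2/3)·9^(1/2) = 3·L^(-2/3).
Profit maximization for a price taker requires P·MP_L = w: 21·3·L^(-2/3) = 2.52.
So L^(-2/3) = 0.04, which gives L = 125.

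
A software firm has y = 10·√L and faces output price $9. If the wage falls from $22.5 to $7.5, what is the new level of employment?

L* = 36

From P·MP_L = w with MP_L = 5·L^(-1/2), the labor demand is L(w) = (45/w)^(2).
At w = 22.5: L = 4. At w = 7.5: L = 36.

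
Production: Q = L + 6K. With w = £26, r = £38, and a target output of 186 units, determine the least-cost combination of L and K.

The inputs are perfect substitutes, so the firm uses whichever has the lower cost per unit of output.
Cost per unit of output via L is 26; via K it is 19/3. K is cheaper.
Producing Q = 186 with K alone: L = 0, K = 31.

L* = 0, K* = 31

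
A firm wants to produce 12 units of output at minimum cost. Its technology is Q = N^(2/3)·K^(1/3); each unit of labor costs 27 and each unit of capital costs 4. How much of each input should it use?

Cost minimization requires the marginal rate of technical substitution to equal the input-price ratio: MP_N/MP_K = w/r.
Here MP_N/MP_K = (2/3)·(K/N)/(1/3) = 2·(K/N). Setting this equal to 27/4 = 6.75 gives K = 3.375N.
Substituting into Q = 12: N^(2/3)·(3.375N)^(1/3) = 12.
Solving, N = 8 and K = 27.

N* = 8, K* = 27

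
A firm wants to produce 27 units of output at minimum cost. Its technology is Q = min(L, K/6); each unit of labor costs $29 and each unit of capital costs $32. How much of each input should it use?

L* = 27, K* = 162

With a fixed-proportions technology, the cost-minimizing bundle uses no slack in either input: L = K/6 = Q.
So L = 27 and K = 6·27 = 162.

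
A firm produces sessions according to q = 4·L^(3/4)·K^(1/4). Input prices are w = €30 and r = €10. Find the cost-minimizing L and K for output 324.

Cost minimization requires the marginal rate of technical substitution to equal the input-price ratio: MP_L/MP_K = w/r.
Here MP_L/MP_K = (3/4)·(K/L)/(1/4) = 3·(K/L). Setting this equal to 30/10 = 3 gives K = L.
Substituting into q = 324: 4·L^(3/4)·(L)^(1/4) = 324.
Solving, L = 81 and K = 81.

L* = 81, K* = 81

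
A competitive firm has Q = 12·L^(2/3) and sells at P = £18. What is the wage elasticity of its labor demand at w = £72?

MP_L = (2/3)·12·L^(-1/3), so P·MP_L = w gives 144·L^(-1/3) = w.
Solving, L(w) = (144/w)^(3). This is a constant-elasticity form: L ∝ w^(−3), so ε = −3.

ε = -3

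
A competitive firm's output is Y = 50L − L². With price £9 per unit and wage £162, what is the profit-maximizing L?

L* = 16

The marginal product of L is MP_L = 50 − 2L.
A price-taking firm hires until the value of the marginal product equals the wage: P·MP_L = w, so 9·(50 − 2L) = 162.
Then 50 − 2L = 18, giving L = 16.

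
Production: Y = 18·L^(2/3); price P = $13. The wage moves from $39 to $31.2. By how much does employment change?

ΔL = 61

From P·MP_L = w with MP_L = 12·L^(-1/3), the labor demand is L(w) = (156/w)^(3).
At w = 39: L = 64. At w = 31.2: L = 125.
ΔL = 125 − 64 = 61.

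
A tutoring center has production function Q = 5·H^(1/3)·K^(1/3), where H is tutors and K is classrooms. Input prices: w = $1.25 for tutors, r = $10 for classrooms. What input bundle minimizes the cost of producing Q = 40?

Cost minimization requires the marginal rate of technical substitution to equal the input-price ratio: MP_H/MP_K = w/r.
Here MP_H/MP_K = (1/3)·(K/H)/(1/3) = (K/H). Setting this equal to 1.25/10 = 0.125 gives K = 0.125H.
Substituting into Q = 40: 5·H^(1/3)·(0.125H)^(1/3) = 40.
Solving, H = 64 and K = 8.

H* = 64, K* = 8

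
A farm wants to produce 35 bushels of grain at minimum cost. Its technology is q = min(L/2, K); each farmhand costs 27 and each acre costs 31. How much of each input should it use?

With a fixed-proportions technology, the cost-minimizing bundle uses no slack in either input: L/2 = K = q.
So L = 2·35 = 70 and K = 35.

L* = 70, K* = 35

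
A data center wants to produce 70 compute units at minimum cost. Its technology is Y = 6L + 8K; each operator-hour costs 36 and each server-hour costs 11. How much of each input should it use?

The inputs are perfect substitutes, so the firm uses whichever has the lower cost per unit of output.
Cost per unit of output via L is w/6 = 6; via K it is r/8 = 1.375. K is cheaper.
Producing Y = 70 with K alone: L = 0, K = 8.75.

L* = 0, K* = 8.75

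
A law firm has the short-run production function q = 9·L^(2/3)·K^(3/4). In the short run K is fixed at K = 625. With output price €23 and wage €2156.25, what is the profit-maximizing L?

L* = 512

With K = 625, MP_L = (2/3)·9·L^(-1/3)·625^(3/4) = 750·L^(-1/3).
Profit maximization for a price taker requires P·MP_L = w: 23·750·L^(-1/3) = 2156.25.
So L^(-1/3) = 0.125, which gives L = 512.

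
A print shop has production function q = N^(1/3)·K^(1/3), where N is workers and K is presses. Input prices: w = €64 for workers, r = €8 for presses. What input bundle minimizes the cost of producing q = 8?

Cost minimization requires the marginal rate of technical substitution to equal the input-price ratio: MP_N/MP_K = w/r.
Here MP_N/MP_K = (1/3)·(K/N)/(1/3) = (K/N). Setting this equal to 64/8 = 8 gives K = 8N.
Substituting into q = 8: N^(1/3)·(8N)^(1/3) = 8.
Solving, N = 8 and K = 64.

N* = 8, K* = 64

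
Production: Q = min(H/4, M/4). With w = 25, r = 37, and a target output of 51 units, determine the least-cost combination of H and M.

H* = 204, M* = 204

With a fixed-proportions technology, the cost-minimizing bundle uses no slack in either input: H/4 = M/4 = Q.
So H = 4·51 = 204 and M = 4·51 = 204.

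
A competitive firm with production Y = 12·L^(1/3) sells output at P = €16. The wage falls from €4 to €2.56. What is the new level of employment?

From P·MP_L = w with MP_L = 4·L^(-2/3), the labor demand is L(w) = (64/w)^(3/2).
At w = 4: L = 64. At w = 2.56: L = 125.

L* = 125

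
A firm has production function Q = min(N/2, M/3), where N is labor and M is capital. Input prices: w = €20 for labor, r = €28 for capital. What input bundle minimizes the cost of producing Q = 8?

N* = 16, M* = 24

With a fixed-proportions technology, the cost-minimizing bundle uses no slack in either input: N/2 = M/3 = Q.
So N = 2·8 = 16 and M = 3·8 = 24.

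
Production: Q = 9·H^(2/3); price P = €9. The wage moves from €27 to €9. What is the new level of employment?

From P·MP_H = w with MP_H = 6·H^(-1/3), the labor demand is H(w) = (54/w)^(3).
At w = 27: H = 8. At w = 9: H = 216.

H* = 216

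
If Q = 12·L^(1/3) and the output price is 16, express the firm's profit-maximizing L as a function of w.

MP_L = (1/3)·12·L^(-2/3) = 4·L^(-2/3).
Setting P·MP_L = w: 64·L^(-2/3) = w.
Solving for L: L^(-2/3) = w/64, so L = (64/w)^(3/2).

L(w) = (64/w)^(3/2)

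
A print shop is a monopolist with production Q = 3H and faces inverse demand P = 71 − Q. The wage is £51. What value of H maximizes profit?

Marginal revenue from the inverse demand is MR = 71 − 2Q.
The marginal product is MP_H = 3.
A monopolist hires until marginal revenue product equals the wage: MR·MP_H = w.
(71 − 6H)·3 = 51, so H = 9.

H* = 9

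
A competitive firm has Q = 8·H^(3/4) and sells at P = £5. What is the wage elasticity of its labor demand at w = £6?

ε = -4

MP_H = (3/4)·8·H^(-1/4), so P·MP_H = w gives 30·H^(-1/4) = w.
Solving, H(w) = (30/w)^(4). This is a constant-elasticity form: H ∝ w^(−4), so ε = −4.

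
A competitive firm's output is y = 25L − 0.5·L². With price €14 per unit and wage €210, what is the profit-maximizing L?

L* = 10

The marginal product of L is MP_L = 25 − L.
A price-taking firm hires until the value of the marginal product equals the wage: P·MP_L = w, so 14·(25 − L) = 210.
Then 25 − L = 15, giving L = 10.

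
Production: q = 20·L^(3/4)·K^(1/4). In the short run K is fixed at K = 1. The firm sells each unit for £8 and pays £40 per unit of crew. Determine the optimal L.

L* = 81

With K = 1, MP_L = (3/4)·20·L^(-1/4)·1^(1/4) = 15·L^(-1/4).
Profit maximization for a price taker requires P·MP_L = w: 8·15·L^(-1/4) = 40.
So L^(-1/4) = 1/3, which gives L = 81.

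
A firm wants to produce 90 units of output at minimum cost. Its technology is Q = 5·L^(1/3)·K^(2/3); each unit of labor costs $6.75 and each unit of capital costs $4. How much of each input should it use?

Cost minimization requires the marginal rate of technical substitution to equal the input-price ratio: MP_L/MP_K = w/r.
Here MP_L/MP_K = (1/3)·(K/L)/(2/3) = 0.5·(K/L). Setting this equal to 6.75/4 = 1.6875 gives K = 3.375L.
Substituting into Q = 90: 5·L^(1/3)·(3.375L)^(2/3) = 90.
Solving, L = 8 and K = 27.

L* = 8, K* = 27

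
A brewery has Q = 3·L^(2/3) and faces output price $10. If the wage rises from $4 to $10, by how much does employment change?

ΔL = -117

From P·MP_L = w with MP_L = 2·L^(-1/3), the labor demand is L(w) = (20/w)^(3).
At w = 4: L = 125. At w = 10: L = 8.
ΔL = 8 − 125 = -117.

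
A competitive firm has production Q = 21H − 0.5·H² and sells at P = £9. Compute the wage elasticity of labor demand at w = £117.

ε = -1.625

From P·MP_H = w with MP_H = 21 − H, labor demand is H(w) = 21 − w/9.
dH/dw = −1/(9) = -1/9.
At w = 117, H = 8, so ε = (dH/dw)·(w/H) = (-1/9)·(117/8) = -1.625.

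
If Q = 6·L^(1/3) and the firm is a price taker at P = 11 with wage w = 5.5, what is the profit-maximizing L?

L* = 8

MP_L = (1/3)·6·L^(-2/3) = 2·L^(-2/3).
Profit maximization for a price taker requires P·MP_L = w: 11·2·L^(-2/3) = 5.5.
So L^(-2/3) = 0.25, which gives L = 8.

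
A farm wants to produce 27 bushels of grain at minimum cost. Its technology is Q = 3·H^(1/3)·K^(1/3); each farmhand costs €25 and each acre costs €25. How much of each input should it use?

Cost minimization requires the marginal rate of technical substitution to equal the input-price ratio: MP_H/MP_K = w/r.
Here MP_H/MP_K = (1/3)·(K/H)/(1/3) = (K/H). Setting this equal to 25/25 = 1 gives K = H.
Substituting into Q = 27: 3·H^(1/3)·(H)^(1/3) = 27.
Solving, H = 27 and K = 27.

H* = 27, K* = 27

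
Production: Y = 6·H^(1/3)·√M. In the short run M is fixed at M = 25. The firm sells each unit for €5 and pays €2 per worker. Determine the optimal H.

With M = 25, MP_H = (1/3)·6·H^(-2/3)·25^(1/2) = 10·H^(-2/3).
Profit maximization for a price taker requires P·MP_H = w: 5·10·H^(-2/3) = 2.
So H^(-2/3) = 0.04, which gives H = 125.

H* = 125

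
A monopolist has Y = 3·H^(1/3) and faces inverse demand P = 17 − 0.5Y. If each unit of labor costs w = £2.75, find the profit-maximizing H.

H* = 8

Marginal revenue from the inverse demand is MR = 17 − Y.
The marginal product is MP_H = H^(-2/3).
A monopolist hires until marginal revenue product equals the wage: MR·MP_H = w.
At H, Y = 3·H^(1/3). Substituting and solving: (17 − 3·H^(1/3))·H^(-2/3) = 2.75 gives H = 8.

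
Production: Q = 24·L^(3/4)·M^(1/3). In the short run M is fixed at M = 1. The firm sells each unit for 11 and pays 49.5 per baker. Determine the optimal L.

With M = 1, MP_L = (3/4)·24·L^(-1/4)·1^(1/3) = 18·L^(-1/4).
Profit maximization for a price taker requires P·MP_L = w: 11·18·L^(-1/4) = 49.5.
So L^(-1/4) = 0.25, which gives L = 256.

L* = 256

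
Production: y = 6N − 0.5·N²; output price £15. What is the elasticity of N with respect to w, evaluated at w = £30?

ε = -0.5

From P·MP_N = w with MP_N = 6 − N, labor demand is N(w) = 6 − w/15.
dN/dw = −1/(15) = -1/15.
At w = 30, N = 4, so ε = (dN/dw)·(w/N) = (-1/15)·(30/4) = -0.5.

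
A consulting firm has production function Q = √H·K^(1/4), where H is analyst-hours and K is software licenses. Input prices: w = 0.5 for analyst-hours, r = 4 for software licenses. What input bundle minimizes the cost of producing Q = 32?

Cost minimization requires the marginal rate of technical substitution to equal the input-price ratio: MP_H/MP_K = w/r.
Here MP_H/MP_K = (1/2)·(K/H)/(1/4) = 2·(K/H). Setting this equal to 0.5/4 = 0.125 gives K = 0.0625H.
Substituting into Q = 32: H^(1/2)·(0.0625H)^(1/4) = 32.
Solving, H = 256 and K = 16.

H* = 256, K* = 16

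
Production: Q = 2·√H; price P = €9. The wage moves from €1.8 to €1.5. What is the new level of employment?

From P·MP_H = w with MP_H = H^(-1/2), the labor demand is H(w) = (9/w)^(2).
At w = 1.8: H = 25. At w = 1.5: H = 36.

H* = 36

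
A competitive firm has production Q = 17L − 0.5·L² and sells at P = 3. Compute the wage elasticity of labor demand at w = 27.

ε = -1.125

From P·MP_L = w with MP_L = 17 − L, labor demand is L(w) = 17 − w/3.
dL/dw = −1/(3) = -1/3.
At w = 27, L = 8, so ε = (dL/dw)·(w/L) = (-1/3)·(27/8) = -1.125.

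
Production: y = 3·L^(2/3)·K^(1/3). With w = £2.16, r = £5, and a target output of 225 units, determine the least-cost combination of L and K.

Cost minimization requires the marginal rate of technical substitution to equal the input-price ratio: MP_L/MP_K = w/r.
Here MP_L/MP_K = (2/3)·(K/L)/(1/3) = 2·(K/L). Setting this equal to 2.16/5 = 0.432 gives K = 0.216L.
Substituting into y = 225: 3·L^(2/3)·(0.216L)^(1/3) = 225.
Solving, L = 125 and K = 27.

L* = 125, K* = 27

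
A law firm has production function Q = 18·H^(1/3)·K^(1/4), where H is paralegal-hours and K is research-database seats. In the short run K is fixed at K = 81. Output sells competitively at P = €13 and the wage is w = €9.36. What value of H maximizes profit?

With K = 81, MP_H = (1/3)·18·H^(-2/3)·81^(1/4) = 18·H^(-2/3).
Profit maximization for a price taker requires P·MP_H = w: 13·18·H^(-2/3) = 9.36.
So H^(-2/3) = 0.04, which gives H = 125.

H* = 125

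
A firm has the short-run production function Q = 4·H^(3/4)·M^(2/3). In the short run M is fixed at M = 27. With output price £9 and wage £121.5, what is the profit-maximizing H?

With M = 27, MP_H = (3/4)·4·H^(-1/4)·27^(2/3) = 27·H^(-1/4).
Profit maximization for a price taker requires P·MP_H = w: 9·27·H^(-1/4) = 121.5.
So H^(-1/4) = 0.5, which gives H = 16.

H* = 16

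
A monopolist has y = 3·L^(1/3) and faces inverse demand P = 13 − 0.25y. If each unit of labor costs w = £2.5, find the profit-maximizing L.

L* = 8

Marginal revenue from the inverse demand is MR = 13 − 0.5y.
The marginal product is MP_L = L^(-2/3).
A monopolist hires until marginal revenue product equals the wage: MR·MP_L = w.
At L, y = 3·L^(1/3). Substituting and solving: (13 − 1.5·L^(1/3))·L^(-2/3) = 2.5 gives L = 8.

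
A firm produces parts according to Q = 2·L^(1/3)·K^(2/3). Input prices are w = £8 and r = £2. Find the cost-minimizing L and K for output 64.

Cost minimization requires the marginal rate of technical substitution to equal the input-price ratio: MP_L/MP_K = w/r.
Here MP_L/MP_K = (1/3)·(K/L)/(2/3) = 0.5·(K/L). Setting this equal to 8/2 = 4 gives K = 8L.
Substituting into Q = 64: 2·L^(1/3)·(8L)^(2/3) = 64.
Solving, L = 8 and K = 64.

L* = 8, K* = 64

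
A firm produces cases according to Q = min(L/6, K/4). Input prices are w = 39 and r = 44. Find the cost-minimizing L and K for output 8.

L* = 48, K* = 32

With a fixed-proportions technology, the cost-minimizing bundle uses no slack in either input: L/6 = K/4 = Q.
So L = 6·8 = 48 and K = 4·8 = 32.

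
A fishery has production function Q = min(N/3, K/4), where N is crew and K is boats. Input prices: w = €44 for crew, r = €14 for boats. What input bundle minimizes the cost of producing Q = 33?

N* = 99, K* = 132

With a fixed-proportions technology, the cost-minimizing bundle uses no slack in either input: N/3 = K/4 = Q.
So N = 3·33 = 99 and K = 4·33 = 132.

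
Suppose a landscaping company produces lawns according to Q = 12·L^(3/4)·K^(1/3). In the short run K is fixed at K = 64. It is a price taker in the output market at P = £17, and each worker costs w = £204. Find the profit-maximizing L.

L* = 81

With K = 64, MP_L = (3/4)·12·L^(-1/4)·64^(1/3) = 36·L^(-1/4).
Profit maximization for a price taker requires P·MP_L = w: 17·36·L^(-1/4) = 204.
So L^(-1/4) = 1/3, which gives L = 81.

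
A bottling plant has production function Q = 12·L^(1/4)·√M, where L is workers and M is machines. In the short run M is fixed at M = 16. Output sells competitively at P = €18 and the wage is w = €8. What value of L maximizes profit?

With M = 16, MP_L = (1/4)·12·L^(-3/4)·16^(1/2) = 12·L^(-3/4).
Profit maximization for a price taker requires P·MP_L = w: 18·12·L^(-3/4) = 8.
So L^(-3/4) = 1/27, which gives L = 81.

L* = 81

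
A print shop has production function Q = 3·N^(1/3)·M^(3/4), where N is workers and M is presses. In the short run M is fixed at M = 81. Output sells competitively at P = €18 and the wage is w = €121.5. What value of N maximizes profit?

N* = 8

With M = 81, MP_N = (1/3)·3·N^(-2/3)·81^(3/4) = 27·N^(-2/3).
Profit maximization for a price taker requires P·MP_N = w: 18·27·N^(-2/3) = 121.5.
So N^(-2/3) = 0.25, which gives N = 8.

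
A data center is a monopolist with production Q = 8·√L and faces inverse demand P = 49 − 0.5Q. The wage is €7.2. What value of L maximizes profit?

L* = 25

Marginal revenue from the inverse demand is MR = 49 − Q.
The marginal product is MP_L = 4·L^(-1/2).
A monopolist hires until marginal revenue product equals the wage: MR·MP_L = w.
At L, Q = 8·√L. Substituting and solving: (49 − 8·√L)·4·L^(-1/2) = 7.2 gives L = 25.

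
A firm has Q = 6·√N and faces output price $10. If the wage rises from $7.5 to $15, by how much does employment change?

ΔN = -12

From P·MP_N = w with MP_N = 3·N^(-1/2), the labor demand is N(w) = (30/w)^(2).
At w = 7.5: N = 16. At w = 15: N = 4.
ΔN = 4 − 16 = -12.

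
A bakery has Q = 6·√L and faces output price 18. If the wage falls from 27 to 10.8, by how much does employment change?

ΔL = 21

From P·MP_L = w with MP_L = 3·L^(-1/2), the labor demand is L(w) = (54/w)^(2).
At w = 27: L = 4. At w = 10.8: L = 25.
ΔL = 25 − 4 = 21.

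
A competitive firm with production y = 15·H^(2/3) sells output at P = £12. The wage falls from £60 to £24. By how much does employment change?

From P·MP_H = w with MP_H = 10·H^(-1/3), the labor demand is H(w) = (120/w)^(3).
At w = 60: H = 8. At w = 24: H = 125.
ΔH = 125 − 8 = 117.

ΔH = 117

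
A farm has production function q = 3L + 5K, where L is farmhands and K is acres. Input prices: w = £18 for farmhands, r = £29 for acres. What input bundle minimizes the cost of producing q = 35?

L* = 0, K* = 7

The inputs are perfect substitutes, so the firm uses whichever has the lower cost per unit of output.
Cost per unit of output via L is w/3 = 6; via K it is r/5 = 5.8. K is cheaper.
Producing q = 35 with K alone: L = 0, K = 7.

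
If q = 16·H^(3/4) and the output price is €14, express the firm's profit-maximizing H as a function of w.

MP_H = (3/4)·16·H^(-1/4) = 12·H^(-1/4).
Setting P·MP_H = w: 168·H^(-1/4) = w.
Solving for H: H^(-1/4) = w/168, so H = (168/w)^(4).

H(w) = (168/w)^(4)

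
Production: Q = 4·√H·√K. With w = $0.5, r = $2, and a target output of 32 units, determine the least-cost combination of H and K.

Cost minimization requires the marginal rate of technical substitution to equal the input-price ratio: MP_H/MP_K = w/r.
Here MP_H/MP_K = (1/2)·(K/H)/(1/2) = (K/H). Setting this equal to 0.5/2 = 0.25 gives K = 0.25H.
Substituting into Q = 32: 4·H^(1/2)·(0.25H)^(1/2) = 32.
Solving, H = 16 and K = 4.

H* = 16, K* = 4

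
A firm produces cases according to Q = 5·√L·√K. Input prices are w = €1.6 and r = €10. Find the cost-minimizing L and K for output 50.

L* = 25, K* = 4

Cost minimization requires the marginal rate of technical substitution to equal the input-price ratio: MP_L/MP_K = w/r.
Here MP_L/MP_K = (1/2)·(K/L)/(1/2) = (K/L). Setting this equal to 1.6/10 = 0.16 gives K = 0.16L.
Substituting into Q = 50: 5·L^(1/2)·(0.16L)^(1/2) = 50.
Solving, L = 25 and K = 4.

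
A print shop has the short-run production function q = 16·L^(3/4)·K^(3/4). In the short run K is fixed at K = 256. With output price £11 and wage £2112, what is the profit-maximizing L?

With K = 256, MP_L = (3/4)·16·L^(-1/4)·256^(3/4) = 768·L^(-1/4).
Profit maximization for a price taker requires P·MP_L = w: 11·768·L^(-1/4) = 2112.
So L^(-1/4) = 0.25, which gives L = 256.

L* = 256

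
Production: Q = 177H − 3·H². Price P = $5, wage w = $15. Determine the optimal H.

H* = 29

The marginal product of H is MP_H = 177 − 6H.
A price-taking firm hires until the value of the marginal product equals the wage: P·MP_H = w, so 5·(177 − 6H) = 15.
Then 177 − 6H = 3, giving H = 29.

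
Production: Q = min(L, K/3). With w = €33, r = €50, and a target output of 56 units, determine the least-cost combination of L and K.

With a fixed-proportions technology, the cost-minimizing bundle uses no slack in either input: L = K/3 = Q.
So L = 56 and K = 3·56 = 168.

L* = 56, K* = 168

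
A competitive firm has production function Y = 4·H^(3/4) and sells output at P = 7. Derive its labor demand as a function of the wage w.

MP_H = (3/4)·4·H^(-1/4) = 3·H^(-1/4).
Setting P·MP_H = w: 21·H^(-1/4) = w.
Solving for H: H^(-1/4) = w/21, so H = (21/w)^(4).

H(w) = 194481/w^(4)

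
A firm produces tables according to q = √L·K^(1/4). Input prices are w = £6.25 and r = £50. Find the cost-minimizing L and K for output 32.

Cost minimization requires the marginal rate of technical substitution to equal the input-price ratio: MP_L/MP_K = w/r.
Here MP_L/MP_K = (1/2)·(K/L)/(1/4) = 2·(K/L). Setting this equal to 6.25/50 = 0.125 gives K = 0.0625L.
Substituting into q = 32: L^(1/2)·(0.0625L)^(1/4) = 32.
Solving, L = 256 and K = 16.

L* = 256, K* = 16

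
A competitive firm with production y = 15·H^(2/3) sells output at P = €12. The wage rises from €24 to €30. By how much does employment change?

From P·MP_H = w with MP_H = 10·H^(-1/3), the labor demand is H(w) = (120/w)^(3).
At w = 24: H = 125. At w = 30: H = 64.
ΔH = 64 − 125 = -61.

ΔH = -61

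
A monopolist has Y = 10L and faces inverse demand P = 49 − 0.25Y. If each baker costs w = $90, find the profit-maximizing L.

L* = 8

Marginal revenue from the inverse demand is MR = 49 − 0.5Y.
The marginal product is MP_L = 10.
A monopolist hires until marginal revenue product equals the wage: MR·MP_L = w.
(49 − 5L)·10 = 90, so L = 8.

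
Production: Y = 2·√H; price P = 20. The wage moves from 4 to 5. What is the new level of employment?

From P·MP_H = w with MP_H = H^(-1/2), the labor demand is H(w) = (20/w)^(2).
At w = 4: H = 25. At w = 5: H = 16.

H* = 16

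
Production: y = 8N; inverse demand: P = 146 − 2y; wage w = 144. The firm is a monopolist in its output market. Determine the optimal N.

Marginal revenue from the inverse demand is MR = 146 − 4y.
The marginal product is MP_N = 8.
A monopolist hires until marginal revenue product equals the wage: MR·MP_N = w.
(146 − 32N)·8 = 144, so N = 4.

N* = 4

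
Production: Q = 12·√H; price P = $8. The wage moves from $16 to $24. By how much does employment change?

ΔH = -5

From P·MP_H = w with MP_H = 6·H^(-1/2), the labor demand is H(w) = (48/w)^(2).
At w = 16: H = 9. At w = 24: H = 4.
ΔH = 4 − 9 = -5.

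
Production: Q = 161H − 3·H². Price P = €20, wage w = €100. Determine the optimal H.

H* = 26

The marginal product of H is MP_H = 161 − 6H.
A price-taking firm hires until the value of the marginal product equals the wage: P·MP_H = w, so 20·(161 − 6H) = 100.
Then 161 − 6H = 5, giving H = 26.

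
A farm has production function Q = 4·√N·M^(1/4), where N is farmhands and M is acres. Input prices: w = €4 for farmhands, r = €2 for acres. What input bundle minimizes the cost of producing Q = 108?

N* = 81, M* = 81

Cost minimization requires the marginal rate of technical substitution to equal the input-price ratio: MP_N/MP_M = w/r.
Here MP_N/MP_M = (1/2)·(M/N)/(1/4) = 2·(M/N). Setting this equal to 4/2 = 2 gives M = N.
Substituting into Q = 108: 4·N^(1/2)·(N)^(1/4) = 108.
Solving, N = 81 and M = 81.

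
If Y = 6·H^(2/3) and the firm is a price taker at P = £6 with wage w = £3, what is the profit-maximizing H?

MP_H = (2/3)·6·H^(-1/3) = 4·H^(-1/3).
Profit maximization for a price taker requires P·MP_H = w: 6·4·H^(-1/3) = 3.
So H^(-1/3) = 0.125, which gives H = 512.

H* = 512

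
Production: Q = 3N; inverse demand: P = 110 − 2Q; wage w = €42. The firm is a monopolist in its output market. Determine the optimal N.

Marginal revenue from the inverse demand is MR = 110 − 4Q.
The marginal product is MP_N = 3.
A monopolist hires until marginal revenue product equals the wage: MR·MP_N = w.
(110 − 12N)·3 = 42, so N = 8.

N* = 8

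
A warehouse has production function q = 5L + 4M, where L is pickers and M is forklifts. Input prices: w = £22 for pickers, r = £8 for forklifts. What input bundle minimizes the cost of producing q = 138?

L* = 0, M* = 34.5

The inputs are perfect substitutes, so the firm uses whichever has the lower cost per unit of output.
Cost per unit of output via L is w/5 = 4.4; via M it is r/4 = 2. M is cheaper.
Producing q = 138 with M alone: L = 0, M = 34.5.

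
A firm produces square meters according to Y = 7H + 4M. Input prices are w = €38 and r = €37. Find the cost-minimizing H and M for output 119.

H* = 17, M* = 0

The inputs are perfect substitutes, so the firm uses whichever has the lower cost per unit of output.
Cost per unit of output via H is w/7 = 38/7; via M it is r/4 = 9.25. H is cheaper.
Producing Y = 119 with H alone: H = 17, M = 0.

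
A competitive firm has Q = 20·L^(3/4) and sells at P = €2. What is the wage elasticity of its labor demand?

ε = -4

MP_L = (3/4)·20·L^(-1/4), so P·MP_L = w gives 30·L^(-1/4) = w.
Solving, L(w) = (30/w)^(4). This is a constant-elasticity form: L ∝ w^(−4), so ε = −4.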